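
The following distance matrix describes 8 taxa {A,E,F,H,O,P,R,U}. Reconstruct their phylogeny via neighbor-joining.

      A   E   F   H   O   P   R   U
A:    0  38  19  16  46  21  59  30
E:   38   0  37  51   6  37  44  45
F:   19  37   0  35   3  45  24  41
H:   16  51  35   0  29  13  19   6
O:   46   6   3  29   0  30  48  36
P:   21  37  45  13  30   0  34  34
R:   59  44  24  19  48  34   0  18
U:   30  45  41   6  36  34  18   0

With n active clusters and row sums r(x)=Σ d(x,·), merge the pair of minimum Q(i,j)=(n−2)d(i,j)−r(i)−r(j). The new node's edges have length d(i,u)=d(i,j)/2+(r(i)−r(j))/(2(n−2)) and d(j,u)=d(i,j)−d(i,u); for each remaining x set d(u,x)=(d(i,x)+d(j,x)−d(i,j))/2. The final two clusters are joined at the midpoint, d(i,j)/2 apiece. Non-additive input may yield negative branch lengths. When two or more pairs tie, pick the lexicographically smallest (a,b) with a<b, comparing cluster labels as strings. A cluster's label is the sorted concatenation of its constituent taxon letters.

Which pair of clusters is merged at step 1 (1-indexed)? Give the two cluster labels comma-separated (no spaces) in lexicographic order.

E,O

step 1: merge (E,O) at d=6, Q=-420; branch lengths E→8, O→-2; new cluster EO
  updated: d(A,EO)=39, d(EO,F)=17, d(EO,H)=37, d(EO,P)=61/2, d(EO,R)=43, d(EO,U)=75/2
step 2: merge (EO,F) at d=17, Q=-300; branch lengths EO→54/5, F→31/5; new cluster EFO
  updated: d(A,EFO)=41/2, d(EFO,H)=55/2, d(EFO,P)=117/4, d(EFO,R)=25, d(EFO,U)=123/4
step 3: merge (R,U) at d=18, Q=-807/4; branch lengths R→433/32, U→143/32; new cluster RU
  updated: d(A,RU)=71/2, d(EFO,RU)=151/8, d(H,RU)=7/2, d(P,RU)=25
step 4: merge (H,RU) at d=7/2, Q=-1059/8; branch lengths H→-33/16, RU→89/16; new cluster HRU
  updated: d(A,HRU)=24, d(EFO,HRU)=343/16, d(HRU,P)=69/4
step 5: merge (A,EFO) at d=41/2, Q=-1531/16; branch lengths A→565/64, EFO→747/64; new cluster AEFO
  updated: d(AEFO,HRU)=399/32, d(AEFO,P)=119/8
step 6: merge (AEFO,HRU) at d=399/32, Q=-1427/32; branch lengths AEFO→323/64, HRU→475/64; new cluster AEFHORU
  updated: d(AEFHORU,P)=629/64
step 7: merge (AEFHORU,P) at d=629/64; branch lengths AEFHORU→629/128, P→629/128; new cluster AEFHOPRU
final tree: (((A:565/64,((E:8,O:-2):54/5,F:31/5):747/64):323/64,(H:-33/16,(R:433/32,U:143/32):89/16):475/64):629/128,P:629/128)
total length: 5587/64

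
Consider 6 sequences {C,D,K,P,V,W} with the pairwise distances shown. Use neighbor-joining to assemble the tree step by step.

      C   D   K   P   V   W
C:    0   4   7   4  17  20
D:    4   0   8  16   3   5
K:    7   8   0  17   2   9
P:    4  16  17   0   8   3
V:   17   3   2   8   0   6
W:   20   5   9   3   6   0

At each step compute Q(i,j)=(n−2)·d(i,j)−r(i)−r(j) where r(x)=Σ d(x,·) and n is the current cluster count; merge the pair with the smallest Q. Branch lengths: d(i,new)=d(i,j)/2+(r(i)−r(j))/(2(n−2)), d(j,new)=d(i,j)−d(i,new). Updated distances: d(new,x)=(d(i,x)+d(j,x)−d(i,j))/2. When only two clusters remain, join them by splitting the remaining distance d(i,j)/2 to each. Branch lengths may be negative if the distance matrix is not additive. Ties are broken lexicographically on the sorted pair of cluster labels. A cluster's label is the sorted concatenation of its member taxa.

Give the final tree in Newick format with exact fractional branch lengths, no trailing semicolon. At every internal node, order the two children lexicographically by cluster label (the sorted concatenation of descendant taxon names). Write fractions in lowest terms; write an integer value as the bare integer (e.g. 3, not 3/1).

((((C:5/2,P:3/2):99/16,W:53/16):3/16,D:25/16):47/32,(K:9/4,V:-1/4):47/32)

step 1: merge (C,P) at d=4, Q=-84; branch lengths C→5/2, P→3/2; new cluster CP
  updated: d(CP,D)=8, d(CP,K)=10, d(CP,V)=21/2, d(CP,W)=19/2
step 2: merge (K,V) at d=2, Q=-89/2; branch lengths K→9/4, V→-1/4; new cluster KV
  updated: d(CP,KV)=37/4, d(D,KV)=9/2, d(KV,W)=13/2
step 3: merge (CP,W) at d=19/2, Q=-115/4; branch lengths CP→99/16, W→53/16; new cluster CPW
  updated: d(CPW,D)=7/4, d(CPW,KV)=25/8
step 4: merge (CPW,D) at d=7/4, Q=-75/8; branch lengths CPW→3/16, D→25/16; new cluster CDPW
  updated: d(CDPW,KV)=47/16
step 5: merge (CDPW,KV) at d=47/16; branch lengths CDPW→47/32, KV→47/32; new cluster CDKPVW
final tree: ((((C:5/2,P:3/2):99/16,W:53/16):3/16,D:25/16):47/32,(K:9/4,V:-1/4):47/32)
total length: 323/16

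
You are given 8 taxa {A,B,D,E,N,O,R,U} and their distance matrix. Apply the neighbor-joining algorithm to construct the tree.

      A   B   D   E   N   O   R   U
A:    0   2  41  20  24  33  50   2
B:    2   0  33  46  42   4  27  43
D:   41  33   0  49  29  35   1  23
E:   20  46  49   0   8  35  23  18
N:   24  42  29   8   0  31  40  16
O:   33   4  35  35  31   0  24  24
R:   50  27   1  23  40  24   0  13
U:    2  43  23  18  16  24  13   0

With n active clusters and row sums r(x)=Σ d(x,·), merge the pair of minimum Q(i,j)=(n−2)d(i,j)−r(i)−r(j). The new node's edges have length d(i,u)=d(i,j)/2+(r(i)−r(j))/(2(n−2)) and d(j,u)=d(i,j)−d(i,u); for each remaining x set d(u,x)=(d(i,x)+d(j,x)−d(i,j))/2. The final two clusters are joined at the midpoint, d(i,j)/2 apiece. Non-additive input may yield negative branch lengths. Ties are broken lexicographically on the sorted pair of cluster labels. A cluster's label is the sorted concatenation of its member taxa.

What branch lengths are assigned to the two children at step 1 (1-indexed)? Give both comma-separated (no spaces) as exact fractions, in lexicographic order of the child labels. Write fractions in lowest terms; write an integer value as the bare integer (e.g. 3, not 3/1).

13/4,-9/4

iteration 1: select D,R (d=1, Q=-383); attach at lengths (13/4, -9/4); label the merged cluster DR
  updated: d(A,DR)=45, d(B,DR)=59/2, d(DR,E)=71/2, d(DR,N)=34, d(DR,O)=29, d(DR,U)=35/2
iteration 2: select B,O (d=4, Q=-605/2); attach at lengths (61/20, 19/20); label the merged cluster BO
  updated: d(A,BO)=31/2, d(BO,DR)=109/4, d(BO,E)=77/2, d(BO,N)=69/2, d(BO,U)=63/2
iteration 3: select E,N (d=8, Q=-409/2); attach at lengths (71/16, 57/16); label the merged cluster EN
  updated: d(A,EN)=18, d(BO,EN)=65/2, d(DR,EN)=123/4, d(EN,U)=13
iteration 4: select BO,DR (d=109/4, Q=-291/2); attach at lengths (34/3, 191/12); label the merged cluster BDOR
  updated: d(A,BDOR)=133/8, d(BDOR,EN)=18, d(BDOR,U)=87/8
iteration 5: select A,U (d=2, Q=-117/2); attach at lengths (59/16, -27/16); label the merged cluster AU
  updated: d(AU,BDOR)=51/4, d(AU,EN)=29/2
iteration 6: select AU,BDOR (d=51/4, Q=-181/4); attach at lengths (37/8, 65/8); label the merged cluster ABDORU
  updated: d(ABDORU,EN)=79/8
iteration 7: select ABDORU,EN (d=79/8); attach at lengths (79/16, 79/16); label the merged cluster ABDENORU
final tree: (((A:59/16,U:-27/16):37/8,((B:61/20,O:19/20):34/3,(D:13/4,R:-9/4):191/12):65/8):79/16,(E:71/16,N:57/16):79/16)
total length: 519/8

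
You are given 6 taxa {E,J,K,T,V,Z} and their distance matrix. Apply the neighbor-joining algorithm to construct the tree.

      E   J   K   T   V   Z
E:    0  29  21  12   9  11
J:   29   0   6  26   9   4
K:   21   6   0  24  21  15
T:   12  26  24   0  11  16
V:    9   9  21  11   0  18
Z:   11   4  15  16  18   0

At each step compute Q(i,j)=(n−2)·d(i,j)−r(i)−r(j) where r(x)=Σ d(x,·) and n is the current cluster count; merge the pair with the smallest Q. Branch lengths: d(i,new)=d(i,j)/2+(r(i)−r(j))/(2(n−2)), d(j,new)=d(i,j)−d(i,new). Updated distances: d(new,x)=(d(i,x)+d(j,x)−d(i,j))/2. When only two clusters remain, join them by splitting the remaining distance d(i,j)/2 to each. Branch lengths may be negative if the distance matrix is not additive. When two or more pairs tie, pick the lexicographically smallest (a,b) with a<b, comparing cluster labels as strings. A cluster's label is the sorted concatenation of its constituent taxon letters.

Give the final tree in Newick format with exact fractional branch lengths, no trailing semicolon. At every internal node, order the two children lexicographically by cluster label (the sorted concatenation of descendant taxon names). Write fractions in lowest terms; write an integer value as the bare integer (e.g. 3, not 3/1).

(((E:39/8,T:57/8):3/8,((J:11/8,K:37/8):61/12,Z:17/12):65/8):29/16,V:29/16)

iteration 1: select J,K (d=6, Q=-137); attach at lengths (11/8, 37/8); label the merged cluster JK
  updated: d(E,JK)=22, d(JK,T)=22, d(JK,V)=12, d(JK,Z)=13/2
iteration 2: select JK,Z (d=13/2, Q=-189/2); attach at lengths (61/12, 17/12); label the merged cluster JKZ
  updated: d(E,JKZ)=53/4, d(JKZ,T)=63/4, d(JKZ,V)=47/4
iteration 3: select E,T (d=12, Q=-49); attach at lengths (39/8, 57/8); label the merged cluster ET
  updated: d(ET,JKZ)=17/2, d(ET,V)=4
iteration 4: select ET,JKZ (d=17/2, Q=-97/4); attach at lengths (3/8, 65/8); label the merged cluster EJKTZ
  updated: d(EJKTZ,V)=29/8
iteration 5: select EJKTZ,V (d=29/8); attach at lengths (29/16, 29/16); label the merged cluster EJKTVZ
final tree: (((E:39/8,T:57/8):3/8,((J:11/8,K:37/8):61/12,Z:17/12):65/8):29/16,V:29/16)
total length: 293/8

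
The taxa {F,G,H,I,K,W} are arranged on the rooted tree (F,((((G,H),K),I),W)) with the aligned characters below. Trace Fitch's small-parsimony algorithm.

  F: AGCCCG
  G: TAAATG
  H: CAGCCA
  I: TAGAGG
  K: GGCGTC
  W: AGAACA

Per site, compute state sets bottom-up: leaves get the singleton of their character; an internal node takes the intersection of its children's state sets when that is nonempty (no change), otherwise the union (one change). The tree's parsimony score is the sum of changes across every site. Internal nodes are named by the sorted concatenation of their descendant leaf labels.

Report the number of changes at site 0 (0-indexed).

3

site 0, node GH: G={T} ∪ H={C} → {C,T} (+1)
site 0, node GHK: GH={C,T} ∪ K={G} → {C,G,T} (+1)
site 0, node GHIK: GHK={C,G,T} ∩ I={T} → {T} (+0)
site 0, node GHIKW: GHIK={T} ∪ W={A} → {A,T} (+1)
site 0, node FGHIKW: F={A} ∩ GHIKW={A,T} → {A} (+0)
site 1, node GH: G={A} ∩ H={A} → {A} (+0)
site 1, node GHK: GH={A} ∪ K={G} → {A,G} (+1)
site 1, node GHIK: GHK={A,G} ∩ I={A} → {A} (+0)
site 1, node GHIKW: GHIK={A} ∪ W={G} → {A,G} (+1)
site 1, node FGHIKW: F={G} ∩ GHIKW={A,G} → {G} (+0)
site 2, node GH: G={A} ∪ H={G} → {A,G} (+1)
site 2, node GHK: GH={A,G} ∪ K={C} → {A,C,G} (+1)
site 2, node GHIK: GHK={A,C,G} ∩ I={G} → {G} (+0)
site 2, node GHIKW: GHIK={G} ∪ W={A} → {A,G} (+1)
site 2, node FGHIKW: F={C} ∪ GHIKW={A,G} → {A,C,G} (+1)
site 3, node GH: G={A} ∪ H={C} → {A,C} (+1)
site 3, node GHK: GH={A,C} ∪ K={G} → {A,C,G} (+1)
site 3, node GHIK: GHK={A,C,G} ∩ I={A} → {A} (+0)
site 3, node GHIKW: GHIK={A} ∩ W={A} → {A} (+0)
site 3, node FGHIKW: F={C} ∪ GHIKW={A} → {A,C} (+1)
site 4, node GH: G={T} ∪ H={C} → {C,T} (+1)
site 4, node GHK: GH={C,T} ∩ K={T} → {T} (+0)
site 4, node GHIK: GHK={T} ∪ I={G} → {G,T} (+1)
site 4, node GHIKW: GHIK={G,T} ∪ W={C} → {C,G,T} (+1)
site 4, node FGHIKW: F={C} ∩ GHIKW={C,G,T} → {C} (+0)
site 5, node GH: G={G} ∪ H={A} → {A,G} (+1)
site 5, node GHK: GH={A,G} ∪ K={C} → {A,C,G} (+1)
site 5, node GHIK: GHK={A,C,G} ∩ I={G} → {G} (+0)
site 5, node GHIKW: GHIK={G} ∪ W={A} → {A,G} (+1)
site 5, node FGHIKW: F={G} ∩ GHIKW={A,G} → {G} (+0)
per-site changes: [3, 2, 4, 3, 3, 3]; total = 18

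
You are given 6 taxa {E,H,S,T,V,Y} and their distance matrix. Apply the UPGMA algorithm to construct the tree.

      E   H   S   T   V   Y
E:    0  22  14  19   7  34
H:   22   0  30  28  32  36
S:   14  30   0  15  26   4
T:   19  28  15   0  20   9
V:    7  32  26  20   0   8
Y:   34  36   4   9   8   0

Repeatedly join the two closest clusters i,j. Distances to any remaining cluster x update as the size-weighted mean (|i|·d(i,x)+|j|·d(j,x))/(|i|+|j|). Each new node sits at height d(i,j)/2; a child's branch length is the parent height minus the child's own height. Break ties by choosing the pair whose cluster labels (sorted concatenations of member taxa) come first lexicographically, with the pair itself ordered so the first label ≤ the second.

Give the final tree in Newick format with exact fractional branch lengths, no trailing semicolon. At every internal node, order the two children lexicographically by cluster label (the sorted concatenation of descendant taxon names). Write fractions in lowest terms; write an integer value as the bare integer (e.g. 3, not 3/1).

step 1: merge (S,Y) at d=4; branch lengths S→2, Y→2; new cluster SY
  updated: d(E,SY)=24, d(H,SY)=33, d(SY,T)=12, d(SY,V)=17
step 2: merge (E,V) at d=7; branch lengths E→7/2, V→7/2; new cluster EV
  updated: d(EV,H)=27, d(EV,SY)=41/2, d(EV,T)=39/2
step 3: merge (SY,T) at d=12; branch lengths SY→4, T→6; new cluster STY
  updated: d(EV,STY)=121/6, d(H,STY)=94/3
step 4: merge (EV,STY) at d=121/6; branch lengths EV→79/12, STY→49/12; new cluster ESTVY
  updated: d(ESTVY,H)=148/5
step 5: merge (ESTVY,H) at d=148/5; branch lengths ESTVY→283/60, H→74/5; new cluster EHSTVY
final tree: (((E:7/2,V:7/2):79/12,((S:2,Y:2):4,T:6):49/12):283/60,H:74/5)
total length: 3071/60

(((E:7/2,V:7/2):79/12,((S:2,Y:2):4,T:6):49/12):283/60,H:74/5)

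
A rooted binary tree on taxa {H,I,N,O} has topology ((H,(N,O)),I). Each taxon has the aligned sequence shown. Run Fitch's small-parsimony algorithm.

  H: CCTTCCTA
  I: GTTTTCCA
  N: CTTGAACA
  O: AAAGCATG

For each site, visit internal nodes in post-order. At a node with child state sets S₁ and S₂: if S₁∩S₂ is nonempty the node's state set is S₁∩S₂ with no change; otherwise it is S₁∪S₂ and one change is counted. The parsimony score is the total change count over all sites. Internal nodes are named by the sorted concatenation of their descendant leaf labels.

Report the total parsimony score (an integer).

NO@0: {C} ∪ {A} = {A,C} (union, +1)
HNO@0: {C} ∩ {A,C} = {C} (intersection, +0)
HINO@0: {C} ∪ {G} = {C,G} (union, +1)
NO@1: {T} ∪ {A} = {A,T} (union, +1)
HNO@1: {C} ∪ {A,T} = {A,C,T} (union, +1)
HINO@1: {A,C,T} ∩ {T} = {T} (intersection, +0)
NO@2: {T} ∪ {A} = {A,T} (union, +1)
HNO@2: {T} ∩ {A,T} = {T} (intersection, +0)
HINO@2: {T} ∩ {T} = {T} (intersection, +0)
NO@3: {G} ∩ {G} = {G} (intersection, +0)
HNO@3: {T} ∪ {G} = {G,T} (union, +1)
HINO@3: {G,T} ∩ {T} = {T} (intersection, +0)
NO@4: {A} ∪ {C} = {A,C} (union, +1)
HNO@4: {C} ∩ {A,C} = {C} (intersection, +0)
HINO@4: {C} ∪ {T} = {C,T} (union, +1)
NO@5: {A} ∩ {A} = {A} (intersection, +0)
HNO@5: {C} ∪ {A} = {A,C} (union, +1)
HINO@5: {A,C} ∩ {C} = {C} (intersection, +0)
NO@6: {C} ∪ {T} = {C,T} (union, +1)
HNO@6: {T} ∩ {C,T} = {T} (intersection, +0)
HINO@6: {T} ∪ {C} = {C,T} (union, +1)
NO@7: {A} ∪ {G} = {A,G} (union, +1)
HNO@7: {A} ∩ {A,G} = {A} (intersection, +0)
HINO@7: {A} ∩ {A} = {A} (intersection, +0)
per-site changes: [2, 2, 1, 1, 2, 1, 2, 1]; total = 12

12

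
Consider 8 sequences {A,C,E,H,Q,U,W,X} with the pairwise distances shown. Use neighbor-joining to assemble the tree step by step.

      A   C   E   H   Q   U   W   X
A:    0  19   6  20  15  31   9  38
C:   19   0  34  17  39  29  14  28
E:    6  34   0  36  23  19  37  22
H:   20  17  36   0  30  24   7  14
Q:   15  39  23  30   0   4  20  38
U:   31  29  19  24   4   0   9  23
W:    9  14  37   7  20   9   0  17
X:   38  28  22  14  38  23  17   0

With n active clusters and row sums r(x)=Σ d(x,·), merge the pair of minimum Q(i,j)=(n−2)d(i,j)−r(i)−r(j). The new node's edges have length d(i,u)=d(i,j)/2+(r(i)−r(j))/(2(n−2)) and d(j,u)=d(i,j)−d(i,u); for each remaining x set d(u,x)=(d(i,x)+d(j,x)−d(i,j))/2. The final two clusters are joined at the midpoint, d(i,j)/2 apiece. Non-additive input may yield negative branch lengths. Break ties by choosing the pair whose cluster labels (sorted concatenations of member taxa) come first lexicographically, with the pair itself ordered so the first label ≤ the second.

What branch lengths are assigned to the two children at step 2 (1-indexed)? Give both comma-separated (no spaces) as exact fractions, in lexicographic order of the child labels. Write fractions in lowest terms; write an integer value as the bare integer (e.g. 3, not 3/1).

-11/10,71/10

iteration 1: select Q,U (d=4, Q=-284); attach at lengths (9/2, -1/2); label the merged cluster QU
  updated: d(A,QU)=21, d(C,QU)=32, d(E,QU)=19, d(H,QU)=25, d(QU,W)=25/2, d(QU,X)=57/2
iteration 2: select A,E (d=6, Q=-237); attach at lengths (-11/10, 71/10); label the merged cluster AE
  updated: d(AE,C)=47/2, d(AE,H)=25, d(AE,QU)=17, d(AE,W)=20, d(AE,X)=27
iteration 3: select AE,QU (d=17, Q=-319/2); attach at lengths (131/16, 141/16); label the merged cluster AEQU
  updated: d(AEQU,C)=77/4, d(AEQU,H)=33/2, d(AEQU,W)=31/4, d(AEQU,X)=77/4
iteration 4: select H,X (d=14, Q=-363/4); attach at lengths (73/24, 263/24); label the merged cluster HX
  updated: d(AEQU,HX)=87/8, d(C,HX)=31/2, d(HX,W)=5
iteration 5: select AEQU,W (d=31/4, Q=-393/8); attach at lengths (213/32, 35/32); label the merged cluster AEQUW
  updated: d(AEQUW,C)=51/4, d(AEQUW,HX)=65/16
iteration 6: select AEQUW,C (d=51/4, Q=-517/16); attach at lengths (21/32, 387/32); label the merged cluster ACEQUW
  updated: d(ACEQUW,HX)=109/32
iteration 7: select ACEQUW,HX (d=109/32); attach at lengths (109/64, 109/64); label the merged cluster ACEHQUWX
final tree: (((((A:-11/10,E:71/10):131/16,(Q:9/2,U:-1/2):141/16):213/32,W:35/32):21/32,C:387/32):109/64,(H:73/24,X:263/24):109/64)
total length: 2077/32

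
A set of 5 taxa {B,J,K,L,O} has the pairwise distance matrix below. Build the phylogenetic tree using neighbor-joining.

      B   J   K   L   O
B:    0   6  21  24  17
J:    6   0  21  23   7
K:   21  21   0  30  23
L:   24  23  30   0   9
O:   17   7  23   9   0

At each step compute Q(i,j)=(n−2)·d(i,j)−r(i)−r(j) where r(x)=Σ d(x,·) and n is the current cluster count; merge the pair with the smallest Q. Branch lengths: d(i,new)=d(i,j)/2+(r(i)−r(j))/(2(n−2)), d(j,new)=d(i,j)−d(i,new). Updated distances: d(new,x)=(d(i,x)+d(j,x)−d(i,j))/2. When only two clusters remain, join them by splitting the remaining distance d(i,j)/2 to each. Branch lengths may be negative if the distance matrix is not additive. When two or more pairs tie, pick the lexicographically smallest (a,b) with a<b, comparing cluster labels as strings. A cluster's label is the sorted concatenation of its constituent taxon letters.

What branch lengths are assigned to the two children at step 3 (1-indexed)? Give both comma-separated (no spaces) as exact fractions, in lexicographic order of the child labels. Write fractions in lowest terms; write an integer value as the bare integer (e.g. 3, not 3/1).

step 1: merge (L,O) at d=9, Q=-115; branch lengths L→19/2, O→-1/2; new cluster LO
  updated: d(B,LO)=16, d(J,LO)=21/2, d(K,LO)=22
step 2: merge (B,J) at d=6, Q=-137/2; branch lengths B→35/8, J→13/8; new cluster BJ
  updated: d(BJ,K)=18, d(BJ,LO)=41/4
step 3: merge (BJ,K) at d=18, Q=-201/4; branch lengths BJ→25/8, K→119/8; new cluster BJK
  updated: d(BJK,LO)=57/8
step 4: merge (BJK,LO) at d=57/8; branch lengths BJK→57/16, LO→57/16; new cluster BJKLO
final tree: (((B:35/8,J:13/8):25/8,K:119/8):57/16,(L:19/2,O:-1/2):57/16)
total length: 321/8

25/8,119/8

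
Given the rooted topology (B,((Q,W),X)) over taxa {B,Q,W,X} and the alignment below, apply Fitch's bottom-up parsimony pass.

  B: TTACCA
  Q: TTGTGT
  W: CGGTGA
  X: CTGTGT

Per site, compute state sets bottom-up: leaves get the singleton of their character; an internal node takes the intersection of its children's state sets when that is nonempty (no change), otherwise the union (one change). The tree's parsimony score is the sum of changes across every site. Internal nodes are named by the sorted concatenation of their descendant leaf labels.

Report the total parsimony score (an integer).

8

[col 0] QW: children Q:{T}, W:{C} ∪→ {C,T}; cost 1
[col 0] QWX: children QW:{C,T}, X:{C} ∩→ {C}; cost 0
[col 0] BQWX: children B:{T}, QWX:{C} ∪→ {C,T}; cost 1
[col 1] QW: children Q:{T}, W:{G} ∪→ {G,T}; cost 1
[col 1] QWX: children QW:{G,T}, X:{T} ∩→ {T}; cost 0
[col 1] BQWX: children B:{T}, QWX:{T} ∩→ {T}; cost 0
[col 2] QW: children Q:{G}, W:{G} ∩→ {G}; cost 0
[col 2] QWX: children QW:{G}, X:{G} ∩→ {G}; cost 0
[col 2] BQWX: children B:{A}, QWX:{G} ∪→ {A,G}; cost 1
[col 3] QW: children Q:{T}, W:{T} ∩→ {T}; cost 0
[col 3] QWX: children QW:{T}, X:{T} ∩→ {T}; cost 0
[col 3] BQWX: children B:{C}, QWX:{T} ∪→ {C,T}; cost 1
[col 4] QW: children Q:{G}, W:{G} ∩→ {G}; cost 0
[col 4] QWX: children QW:{G}, X:{G} ∩→ {G}; cost 0
[col 4] BQWX: children B:{C}, QWX:{G} ∪→ {C,G}; cost 1
[col 5] QW: children Q:{T}, W:{A} ∪→ {A,T}; cost 1
[col 5] QWX: children QW:{A,T}, X:{T} ∩→ {T}; cost 0
[col 5] BQWX: children B:{A}, QWX:{T} ∪→ {A,T}; cost 1
per-site changes: [2, 1, 1, 1, 1, 2]; total = 8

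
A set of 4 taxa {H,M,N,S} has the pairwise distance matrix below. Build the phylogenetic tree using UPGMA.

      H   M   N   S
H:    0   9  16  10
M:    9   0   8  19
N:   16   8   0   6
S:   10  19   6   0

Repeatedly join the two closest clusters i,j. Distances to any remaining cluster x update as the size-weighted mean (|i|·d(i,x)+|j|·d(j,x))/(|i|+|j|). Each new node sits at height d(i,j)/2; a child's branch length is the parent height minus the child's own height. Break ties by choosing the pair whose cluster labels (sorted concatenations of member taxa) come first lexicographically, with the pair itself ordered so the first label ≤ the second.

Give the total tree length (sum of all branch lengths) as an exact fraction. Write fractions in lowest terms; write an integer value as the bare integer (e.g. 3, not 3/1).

83/4

step 1: merge (N,S) at d=6; branch lengths N→3, S→3; new cluster NS
  updated: d(H,NS)=13, d(M,NS)=27/2
step 2: merge (H,M) at d=9; branch lengths H→9/2, M→9/2; new cluster HM
  updated: d(HM,NS)=53/4
step 3: merge (HM,NS) at d=53/4; branch lengths HM→17/8, NS→29/8; new cluster HMNS
final tree: ((H:9/2,M:9/2):17/8,(N:3,S:3):29/8)
total length: 83/4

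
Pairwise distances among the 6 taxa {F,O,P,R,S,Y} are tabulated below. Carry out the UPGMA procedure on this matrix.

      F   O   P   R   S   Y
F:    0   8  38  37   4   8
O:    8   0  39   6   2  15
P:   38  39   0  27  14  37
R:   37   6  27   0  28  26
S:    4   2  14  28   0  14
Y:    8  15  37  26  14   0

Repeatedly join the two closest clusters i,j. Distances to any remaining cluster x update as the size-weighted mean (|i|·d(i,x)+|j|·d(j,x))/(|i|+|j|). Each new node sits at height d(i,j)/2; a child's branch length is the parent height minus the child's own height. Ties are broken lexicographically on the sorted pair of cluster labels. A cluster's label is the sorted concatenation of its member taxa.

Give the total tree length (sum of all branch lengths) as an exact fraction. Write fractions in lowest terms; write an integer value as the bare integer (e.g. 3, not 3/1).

1279/24

1. join O+S (d=2) ⇒ OS; edges |O|=1, |S|=1
  updated: d(F,OS)=6, d(OS,P)=53/2, d(OS,R)=17, d(OS,Y)=29/2
2. join F+OS (d=6) ⇒ FOS; edges |F|=3, |OS|=2
  updated: d(FOS,P)=91/3, d(FOS,R)=71/3, d(FOS,Y)=37/3
3. join FOS+Y (d=37/3) ⇒ FOSY; edges |FOS|=19/6, |Y|=37/6
  updated: d(FOSY,P)=32, d(FOSY,R)=97/4
4. join FOSY+R (d=97/4) ⇒ FORSY; edges |FOSY|=143/24, |R|=97/8
  updated: d(FORSY,P)=31
5. join FORSY+P (d=31) ⇒ FOPRSY; edges |FORSY|=27/8, |P|=31/2
final tree: ((((F:3,(O:1,S:1):2):19/6,Y:37/6):143/24,R:97/8):27/8,P:31/2)
total length: 1279/24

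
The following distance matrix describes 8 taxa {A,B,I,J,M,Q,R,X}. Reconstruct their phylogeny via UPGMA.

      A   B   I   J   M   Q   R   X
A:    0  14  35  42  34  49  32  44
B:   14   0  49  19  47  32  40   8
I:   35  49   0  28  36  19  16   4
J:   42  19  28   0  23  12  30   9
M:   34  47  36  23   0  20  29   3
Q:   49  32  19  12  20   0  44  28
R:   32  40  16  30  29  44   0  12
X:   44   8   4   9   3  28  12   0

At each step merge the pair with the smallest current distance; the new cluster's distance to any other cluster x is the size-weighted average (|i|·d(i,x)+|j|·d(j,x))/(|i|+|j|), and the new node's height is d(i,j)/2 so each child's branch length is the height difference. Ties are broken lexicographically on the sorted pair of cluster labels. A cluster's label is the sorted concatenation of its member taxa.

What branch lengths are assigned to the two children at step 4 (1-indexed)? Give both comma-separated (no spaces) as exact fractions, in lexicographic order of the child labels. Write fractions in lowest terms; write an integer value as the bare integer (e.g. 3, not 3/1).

8,8

step 1: merge (M,X) at d=3; branch lengths M→3/2, X→3/2; new cluster MX
  updated: d(A,MX)=39, d(B,MX)=55/2, d(I,MX)=20, d(J,MX)=16, d(MX,Q)=24, d(MX,R)=41/2
step 2: merge (J,Q) at d=12; branch lengths J→6, Q→6; new cluster JQ
  updated: d(A,JQ)=91/2, d(B,JQ)=51/2, d(I,JQ)=47/2, d(JQ,MX)=20, d(JQ,R)=37
step 3: merge (A,B) at d=14; branch lengths A→7, B→7; new cluster AB
  updated: d(AB,I)=42, d(AB,JQ)=71/2, d(AB,MX)=133/4, d(AB,R)=36
step 4: merge (I,R) at d=16; branch lengths I→8, R→8; new cluster IR
  updated: d(AB,IR)=39, d(IR,JQ)=121/4, d(IR,MX)=81/4
step 5: merge (JQ,MX) at d=20; branch lengths JQ→4, MX→17/2; new cluster JMQX
  updated: d(AB,JMQX)=275/8, d(IR,JMQX)=101/4
step 6: merge (IR,JMQX) at d=101/4; branch lengths IR→37/8, JMQX→21/8; new cluster IJMQRX
  updated: d(AB,IJMQRX)=431/12
step 7: merge (AB,IJMQRX) at d=431/12; branch lengths AB→263/24, IJMQRX→16/3; new cluster ABIJMQRX
final tree: ((A:7,B:7):263/24,((I:8,R:8):37/8,((J:6,Q:6):4,(M:3/2,X:3/2):17/2):21/8):16/3)
total length: 1945/24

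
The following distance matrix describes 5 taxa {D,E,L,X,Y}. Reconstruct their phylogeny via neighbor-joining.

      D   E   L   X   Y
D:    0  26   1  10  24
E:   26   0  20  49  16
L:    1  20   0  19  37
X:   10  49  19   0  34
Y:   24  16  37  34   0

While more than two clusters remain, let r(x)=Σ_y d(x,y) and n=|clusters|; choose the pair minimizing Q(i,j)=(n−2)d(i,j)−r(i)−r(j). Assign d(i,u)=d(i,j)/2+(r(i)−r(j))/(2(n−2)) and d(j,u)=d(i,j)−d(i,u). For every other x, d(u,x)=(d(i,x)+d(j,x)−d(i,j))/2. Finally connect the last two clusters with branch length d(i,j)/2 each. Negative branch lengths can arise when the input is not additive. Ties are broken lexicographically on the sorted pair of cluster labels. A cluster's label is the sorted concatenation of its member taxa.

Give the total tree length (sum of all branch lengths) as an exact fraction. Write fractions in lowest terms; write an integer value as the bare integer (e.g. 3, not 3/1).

step 1: merge (E,Y) at d=16, Q=-174; branch lengths E→8, Y→8; new cluster EY
  updated: d(D,EY)=17, d(EY,L)=41/2, d(EY,X)=67/2
step 2: merge (D,X) at d=10, Q=-141/2; branch lengths D→-29/8, X→109/8; new cluster DX
  updated: d(DX,EY)=81/4, d(DX,L)=5
step 3: merge (DX,EY) at d=81/4, Q=-183/4; branch lengths DX→19/8, EY→143/8; new cluster DEXY
  updated: d(DEXY,L)=21/8
step 4: merge (DEXY,L) at d=21/8; branch lengths DEXY→21/16, L→21/16; new cluster DELXY
final tree: (((D:-29/8,X:109/8):19/8,(E:8,Y:8):143/8):21/16,L:21/16)
total length: 391/8

391/8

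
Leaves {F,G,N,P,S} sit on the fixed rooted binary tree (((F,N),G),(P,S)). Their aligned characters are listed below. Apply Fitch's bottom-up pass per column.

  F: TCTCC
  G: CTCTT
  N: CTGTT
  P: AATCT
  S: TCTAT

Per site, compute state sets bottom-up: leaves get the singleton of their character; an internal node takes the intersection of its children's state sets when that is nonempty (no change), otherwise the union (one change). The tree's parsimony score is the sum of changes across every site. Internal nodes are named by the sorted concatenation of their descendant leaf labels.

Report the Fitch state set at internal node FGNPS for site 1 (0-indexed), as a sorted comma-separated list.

A,C,T

site 0, node FN: F={T} ∪ N={C} → {C,T} (+1)
site 0, node FGN: FN={C,T} ∩ G={C} → {C} (+0)
site 0, node PS: P={A} ∪ S={T} → {A,T} (+1)
site 0, node FGNPS: FGN={C} ∪ PS={A,T} → {A,C,T} (+1)
site 1, node FN: F={C} ∪ N={T} → {C,T} (+1)
site 1, node FGN: FN={C,T} ∩ G={T} → {T} (+0)
site 1, node PS: P={A} ∪ S={C} → {A,C} (+1)
site 1, node FGNPS: FGN={T} ∪ PS={A,C} → {A,C,T} (+1)
site 2, node FN: F={T} ∪ N={G} → {G,T} (+1)
site 2, node FGN: FN={G,T} ∪ G={C} → {C,G,T} (+1)
site 2, node PS: P={T} ∩ S={T} → {T} (+0)
site 2, node FGNPS: FGN={C,G,T} ∩ PS={T} → {T} (+0)
site 3, node FN: F={C} ∪ N={T} → {C,T} (+1)
site 3, node FGN: FN={C,T} ∩ G={T} → {T} (+0)
site 3, node PS: P={C} ∪ S={A} → {A,C} (+1)
site 3, node FGNPS: FGN={T} ∪ PS={A,C} → {A,C,T} (+1)
site 4, node FN: F={C} ∪ N={T} → {C,T} (+1)
site 4, node FGN: FN={C,T} ∩ G={T} → {T} (+0)
site 4, node PS: P={T} ∩ S={T} → {T} (+0)
site 4, node FGNPS: FGN={T} ∩ PS={T} → {T} (+0)
per-site changes: [3, 3, 2, 3, 1]; total = 12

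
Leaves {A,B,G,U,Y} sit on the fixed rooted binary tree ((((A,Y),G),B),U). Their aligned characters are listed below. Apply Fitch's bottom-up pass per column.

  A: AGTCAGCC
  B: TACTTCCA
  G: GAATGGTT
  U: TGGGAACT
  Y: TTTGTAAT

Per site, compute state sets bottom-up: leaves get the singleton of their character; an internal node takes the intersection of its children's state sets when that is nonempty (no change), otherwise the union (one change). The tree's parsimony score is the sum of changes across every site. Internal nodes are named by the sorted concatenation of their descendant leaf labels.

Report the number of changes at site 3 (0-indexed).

[col 0] AY: children A:{A}, Y:{T} ∪→ {A,T}; cost 1
[col 0] AGY: children AY:{A,T}, G:{G} ∪→ {A,G,T}; cost 1
[col 0] ABGY: children AGY:{A,G,T}, B:{T} ∩→ {T}; cost 0
[col 0] ABGUY: children ABGY:{T}, U:{T} ∩→ {T}; cost 0
[col 1] AY: children A:{G}, Y:{T} ∪→ {G,T}; cost 1
[col 1] AGY: children AY:{G,T}, G:{A} ∪→ {A,G,T}; cost 1
[col 1] ABGY: children AGY:{A,G,T}, B:{A} ∩→ {A}; cost 0
[col 1] ABGUY: children ABGY:{A}, U:{G} ∪→ {A,G}; cost 1
[col 2] AY: children A:{T}, Y:{T} ∩→ {T}; cost 0
[col 2] AGY: children AY:{T}, G:{A} ∪→ {A,T}; cost 1
[col 2] ABGY: children AGY:{A,T}, B:{C} ∪→ {A,C,T}; cost 1
[col 2] ABGUY: children ABGY:{A,C,T}, U:{G} ∪→ {A,C,G,T}; cost 1
[col 3] AY: children A:{C}, Y:{G} ∪→ {C,G}; cost 1
[col 3] AGY: children AY:{C,G}, G:{T} ∪→ {C,G,T}; cost 1
[col 3] ABGY: children AGY:{C,G,T}, B:{T} ∩→ {T}; cost 0
[col 3] ABGUY: children ABGY:{T}, U:{G} ∪→ {G,T}; cost 1
[col 4] AY: children A:{A}, Y:{T} ∪→ {A,T}; cost 1
[col 4] AGY: children AY:{A,T}, G:{G} ∪→ {A,G,T}; cost 1
[col 4] ABGY: children AGY:{A,G,T}, B:{T} ∩→ {T}; cost 0
[col 4] ABGUY: children ABGY:{T}, U:{A} ∪→ {A,T}; cost 1
[col 5] AY: children A:{G}, Y:{A} ∪→ {A,G}; cost 1
[col 5] AGY: children AY:{A,G}, G:{G} ∩→ {G}; cost 0
[col 5] ABGY: children AGY:{G}, B:{C} ∪→ {C,G}; cost 1
[col 5] ABGUY: children ABGY:{C,G}, U:{A} ∪→ {A,C,G}; cost 1
[col 6] AY: children A:{C}, Y:{A} ∪→ {A,C}; cost 1
[col 6] AGY: children AY:{A,C}, G:{T} ∪→ {A,C,T}; cost 1
[col 6] ABGY: children AGY:{A,C,T}, B:{C} ∩→ {C}; cost 0
[col 6] ABGUY: children ABGY:{C}, U:{C} ∩→ {C}; cost 0
[col 7] AY: children A:{C}, Y:{T} ∪→ {C,T}; cost 1
[col 7] AGY: children AY:{C,T}, G:{T} ∩→ {T}; cost 0
[col 7] ABGY: children AGY:{T}, B:{A} ∪→ {A,T}; cost 1
[col 7] ABGUY: children ABGY:{A,T}, U:{T} ∩→ {T}; cost 0
per-site changes: [2, 3, 3, 3, 3, 3, 2, 2]; total = 21

3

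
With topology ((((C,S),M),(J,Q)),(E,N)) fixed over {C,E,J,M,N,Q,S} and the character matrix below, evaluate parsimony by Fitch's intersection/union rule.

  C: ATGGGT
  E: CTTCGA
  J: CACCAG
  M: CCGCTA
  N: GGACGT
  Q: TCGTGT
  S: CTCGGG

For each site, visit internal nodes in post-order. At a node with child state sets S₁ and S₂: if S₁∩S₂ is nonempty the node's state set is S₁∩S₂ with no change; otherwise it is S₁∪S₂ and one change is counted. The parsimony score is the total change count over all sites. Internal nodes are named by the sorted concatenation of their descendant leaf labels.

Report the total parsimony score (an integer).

CS@0: {A} ∪ {C} = {A,C} (union, +1)
CMS@0: {A,C} ∩ {C} = {C} (intersection, +0)
JQ@0: {C} ∪ {T} = {C,T} (union, +1)
CJMQS@0: {C} ∩ {C,T} = {C} (intersection, +0)
EN@0: {C} ∪ {G} = {C,G} (union, +1)
CEJMNQS@0: {C} ∩ {C,G} = {C} (intersection, +0)
CS@1: {T} ∩ {T} = {T} (intersection, +0)
CMS@1: {T} ∪ {C} = {C,T} (union, +1)
JQ@1: {A} ∪ {C} = {A,C} (union, +1)
CJMQS@1: {C,T} ∩ {A,C} = {C} (intersection, +0)
EN@1: {T} ∪ {G} = {G,T} (union, +1)
CEJMNQS@1: {C} ∪ {G,T} = {C,G,T} (union, +1)
CS@2: {G} ∪ {C} = {C,G} (union, +1)
CMS@2: {C,G} ∩ {G} = {G} (intersection, +0)
JQ@2: {C} ∪ {G} = {C,G} (union, +1)
CJMQS@2: {G} ∩ {C,G} = {G} (intersection, +0)
EN@2: {T} ∪ {A} = {A,T} (union, +1)
CEJMNQS@2: {G} ∪ {A,T} = {A,G,T} (union, +1)
CS@3: {G} ∩ {G} = {G} (intersection, +0)
CMS@3: {G} ∪ {C} = {C,G} (union, +1)
JQ@3: {C} ∪ {T} = {C,T} (union, +1)
CJMQS@3: {C,G} ∩ {C,T} = {C} (intersection, +0)
EN@3: {C} ∩ {C} = {C} (intersection, +0)
CEJMNQS@3: {C} ∩ {C} = {C} (intersection, +0)
CS@4: {G} ∩ {G} = {G} (intersection, +0)
CMS@4: {G} ∪ {T} = {G,T} (union, +1)
JQ@4: {A} ∪ {G} = {A,G} (union, +1)
CJMQS@4: {G,T} ∩ {A,G} = {G} (intersection, +0)
EN@4: {G} ∩ {G} = {G} (intersection, +0)
CEJMNQS@4: {G} ∩ {G} = {G} (intersection, +0)
CS@5: {T} ∪ {G} = {G,T} (union, +1)
CMS@5: {G,T} ∪ {A} = {A,G,T} (union, +1)
JQ@5: {G} ∪ {T} = {G,T} (union, +1)
CJMQS@5: {A,G,T} ∩ {G,T} = {G,T} (intersection, +0)
EN@5: {A} ∪ {T} = {A,T} (union, +1)
CEJMNQS@5: {G,T} ∩ {A,T} = {T} (intersection, +0)
per-site changes: [3, 4, 4, 2, 2, 4]; total = 19

19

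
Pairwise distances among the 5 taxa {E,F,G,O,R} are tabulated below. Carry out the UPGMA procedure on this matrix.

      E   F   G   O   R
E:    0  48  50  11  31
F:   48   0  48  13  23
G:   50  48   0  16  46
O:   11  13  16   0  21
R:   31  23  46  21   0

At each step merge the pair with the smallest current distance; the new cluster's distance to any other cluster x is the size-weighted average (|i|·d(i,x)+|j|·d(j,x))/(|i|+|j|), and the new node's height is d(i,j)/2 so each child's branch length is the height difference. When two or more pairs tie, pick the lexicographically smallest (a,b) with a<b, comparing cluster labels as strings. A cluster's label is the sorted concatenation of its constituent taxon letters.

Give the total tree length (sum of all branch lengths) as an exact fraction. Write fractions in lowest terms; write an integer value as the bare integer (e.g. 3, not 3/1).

569/8

step 1: merge (E,O) at d=11; branch lengths E→11/2, O→11/2; new cluster EO
  updated: d(EO,F)=61/2, d(EO,G)=33, d(EO,R)=26
step 2: merge (F,R) at d=23; branch lengths F→23/2, R→23/2; new cluster FR
  updated: d(EO,FR)=113/4, d(FR,G)=47
step 3: merge (EO,FR) at d=113/4; branch lengths EO→69/8, FR→21/8; new cluster EFOR
  updated: d(EFOR,G)=40
step 4: merge (EFOR,G) at d=40; branch lengths EFOR→47/8, G→20; new cluster EFGOR
final tree: (((E:11/2,O:11/2):69/8,(F:23/2,R:23/2):21/8):47/8,G:20)
total length: 569/8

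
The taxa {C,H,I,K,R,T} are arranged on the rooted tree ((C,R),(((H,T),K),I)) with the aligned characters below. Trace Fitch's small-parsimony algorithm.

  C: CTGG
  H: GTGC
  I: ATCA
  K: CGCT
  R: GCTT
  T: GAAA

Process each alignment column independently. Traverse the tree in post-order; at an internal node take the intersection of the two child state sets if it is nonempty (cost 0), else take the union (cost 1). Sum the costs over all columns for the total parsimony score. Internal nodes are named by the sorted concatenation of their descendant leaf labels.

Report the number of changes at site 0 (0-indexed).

3

[col 0] CR: children C:{C}, R:{G} ∪→ {C,G}; cost 1
[col 0] HT: children H:{G}, T:{G} ∩→ {G}; cost 0
[col 0] HKT: children HT:{G}, K:{C} ∪→ {C,G}; cost 1
[col 0] HIKT: children HKT:{C,G}, I:{A} ∪→ {A,C,G}; cost 1
[col 0] CHIKRT: children CR:{C,G}, HIKT:{A,C,G} ∩→ {C,G}; cost 0
[col 1] CR: children C:{T}, R:{C} ∪→ {C,T}; cost 1
[col 1] HT: children H:{T}, T:{A} ∪→ {A,T}; cost 1
[col 1] HKT: children HT:{A,T}, K:{G} ∪→ {A,G,T}; cost 1
[col 1] HIKT: children HKT:{A,G,T}, I:{T} ∩→ {T}; cost 0
[col 1] CHIKRT: children CR:{C,T}, HIKT:{T} ∩→ {T}; cost 0
[col 2] CR: children C:{G}, R:{T} ∪→ {G,T}; cost 1
[col 2] HT: children H:{G}, T:{A} ∪→ {A,G}; cost 1
[col 2] HKT: children HT:{A,G}, K:{C} ∪→ {A,C,G}; cost 1
[col 2] HIKT: children HKT:{A,C,G}, I:{C} ∩→ {C}; cost 0
[col 2] CHIKRT: children CR:{G,T}, HIKT:{C} ∪→ {C,G,T}; cost 1
[col 3] CR: children C:{G}, R:{T} ∪→ {G,T}; cost 1
[col 3] HT: children H:{C}, T:{A} ∪→ {A,C}; cost 1
[col 3] HKT: children HT:{A,C}, K:{T} ∪→ {A,C,T}; cost 1
[col 3] HIKT: children HKT:{A,C,T}, I:{A} ∩→ {A}; cost 0
[col 3] CHIKRT: children CR:{G,T}, HIKT:{A} ∪→ {A,G,T}; cost 1
per-site changes: [3, 3, 4, 4]; total = 14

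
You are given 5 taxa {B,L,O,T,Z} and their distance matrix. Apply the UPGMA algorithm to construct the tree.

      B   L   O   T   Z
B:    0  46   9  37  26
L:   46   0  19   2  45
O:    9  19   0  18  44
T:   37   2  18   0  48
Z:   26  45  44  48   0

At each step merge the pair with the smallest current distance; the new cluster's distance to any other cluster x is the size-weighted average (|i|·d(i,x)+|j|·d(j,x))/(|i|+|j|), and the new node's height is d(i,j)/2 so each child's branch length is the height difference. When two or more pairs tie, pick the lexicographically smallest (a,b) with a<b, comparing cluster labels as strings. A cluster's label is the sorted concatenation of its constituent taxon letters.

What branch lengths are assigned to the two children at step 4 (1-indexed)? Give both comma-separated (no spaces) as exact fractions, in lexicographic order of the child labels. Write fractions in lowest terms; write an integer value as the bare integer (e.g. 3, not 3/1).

43/8,163/8

1. join L+T (d=2) ⇒ LT; edges |L|=1, |T|=1
  updated: d(B,LT)=83/2, d(LT,O)=37/2, d(LT,Z)=93/2
2. join B+O (d=9) ⇒ BO; edges |B|=9/2, |O|=9/2
  updated: d(BO,LT)=30, d(BO,Z)=35
3. join BO+LT (d=30) ⇒ BLOT; edges |BO|=21/2, |LT|=14
  updated: d(BLOT,Z)=163/4
4. join BLOT+Z (d=163/4) ⇒ BLOTZ; edges |BLOT|=43/8, |Z|=163/8
final tree: (((B:9/2,O:9/2):21/2,(L:1,T:1):14):43/8,Z:163/8)
total length: 245/4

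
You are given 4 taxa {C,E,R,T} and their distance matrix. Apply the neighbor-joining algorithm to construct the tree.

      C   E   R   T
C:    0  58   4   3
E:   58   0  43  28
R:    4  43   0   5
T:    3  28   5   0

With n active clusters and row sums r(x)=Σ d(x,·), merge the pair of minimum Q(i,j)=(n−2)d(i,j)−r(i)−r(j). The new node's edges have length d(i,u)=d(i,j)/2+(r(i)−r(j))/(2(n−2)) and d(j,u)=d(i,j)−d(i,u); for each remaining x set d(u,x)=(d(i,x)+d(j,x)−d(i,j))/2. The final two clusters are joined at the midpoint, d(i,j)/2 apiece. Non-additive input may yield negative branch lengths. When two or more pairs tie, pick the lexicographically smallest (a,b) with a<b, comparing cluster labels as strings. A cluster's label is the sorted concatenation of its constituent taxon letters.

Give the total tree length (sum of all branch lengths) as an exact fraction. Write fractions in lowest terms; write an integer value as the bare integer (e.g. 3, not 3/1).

1. join C+R (d=4, Q=-109) ⇒ CR; edges |C|=21/4, |R|=-5/4
  updated: d(CR,E)=97/2, d(CR,T)=2
2. join CR+E (d=97/2, Q=-157/2) ⇒ CER; edges |CR|=45/4, |E|=149/4
  updated: d(CER,T)=-37/4
3. join CER+T (d=-37/4) ⇒ CERT; edges |CER|=-37/8, |T|=-37/8
final tree: (((C:21/4,R:-5/4):45/4,E:149/4):-37/8,T:-37/8)
total length: 173/4

173/4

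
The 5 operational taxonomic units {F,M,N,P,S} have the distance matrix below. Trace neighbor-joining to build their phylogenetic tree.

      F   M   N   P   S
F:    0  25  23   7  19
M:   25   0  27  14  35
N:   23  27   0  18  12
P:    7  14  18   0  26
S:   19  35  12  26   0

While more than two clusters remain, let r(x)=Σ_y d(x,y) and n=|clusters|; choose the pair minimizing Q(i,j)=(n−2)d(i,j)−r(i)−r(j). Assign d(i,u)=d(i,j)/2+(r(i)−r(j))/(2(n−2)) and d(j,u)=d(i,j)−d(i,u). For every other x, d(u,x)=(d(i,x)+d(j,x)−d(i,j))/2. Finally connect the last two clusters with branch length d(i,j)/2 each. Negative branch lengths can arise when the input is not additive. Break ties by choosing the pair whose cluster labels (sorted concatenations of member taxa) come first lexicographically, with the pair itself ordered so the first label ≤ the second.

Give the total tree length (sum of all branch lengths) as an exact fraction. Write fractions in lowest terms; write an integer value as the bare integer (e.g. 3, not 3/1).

step 1: merge (N,S) at d=12, Q=-136; branch lengths N→4, S→8; new cluster NS
  updated: d(F,NS)=15, d(M,NS)=25, d(NS,P)=16
step 2: merge (F,NS) at d=15, Q=-73; branch lengths F→21/4, NS→39/4; new cluster FNS
  updated: d(FNS,M)=35/2, d(FNS,P)=4
step 3: merge (FNS,M) at d=35/2, Q=-71/2; branch lengths FNS→15/4, M→55/4; new cluster FMNS
  updated: d(FMNS,P)=1/4
step 4: merge (FMNS,P) at d=1/4; branch lengths FMNS→1/8, P→1/8; new cluster FMNPS
final tree: (((F:21/4,(N:4,S:8):39/4):15/4,M:55/4):1/8,P:1/8)
total length: 179/4

179/4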